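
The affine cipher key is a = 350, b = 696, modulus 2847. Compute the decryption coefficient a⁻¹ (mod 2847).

545

Apply the Euclidean algorithm to 2847 and 350:
2847 = 8*350 + 47
350 = 7*47 + 21
47 = 2*21 + 5
21 = 4*5 + 1
5 = 5*1 + 0
gcd = 1, so the inverse exists. Back-substitute:
1 = 21 − 4·5
1 = −4·47 + 9·21
1 = 9·350 − 67·47
1 = −67·2847 + 545·350
So 350·545 ≡ 1 (mod 2847).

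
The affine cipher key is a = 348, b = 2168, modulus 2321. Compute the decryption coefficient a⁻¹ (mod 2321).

767

gcd(2321, 348) by repeated division:
2321 = 6×348 + 233
348 = 1×233 + 115
233 = 2×115 + 3
115 = 38×3 + 1
3 = 3×1 + 0
The gcd is 1. Working backward:
1 = 115 − 38·3
1 = −38·233 + 77·115
1 = 77·348 − 115·233
1 = −115·2321 + 767·348
So 348·767 ≡ 1 (mod 2321).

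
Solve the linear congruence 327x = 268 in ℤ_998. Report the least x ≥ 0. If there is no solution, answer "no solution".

892

First find gcd(327, 998):
998 = 3·327 + 17
327 = 19·17 + 4
17 = 4·4 + 1
4 = 4·1 + 0
gcd = 1, so a unique solution mod 998 exists.
Back-substitute for the Bézout coefficients:
1 = 17 − 4·4
1 = −4·327 + 77·17
1 = 77·998 − 235·327
So 327·(-235) ≡ 1 (mod 998), giving 327⁻¹ ≡ 763.
x ≡ 327⁻¹·268 ≡ 763·268 ≡ 892 (mod 998).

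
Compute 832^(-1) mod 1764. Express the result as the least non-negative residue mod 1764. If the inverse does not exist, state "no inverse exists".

no inverse exists

Compute gcd(832, 1764):
1764 = 2*832 + 100
832 = 8*100 + 32
100 = 3*32 + 4
32 = 8*4 + 0
gcd(832, 1764) = 4 ≠ 1, so 832 has no multiplicative inverse modulo 1764.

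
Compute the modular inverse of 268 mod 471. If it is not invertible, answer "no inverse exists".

58

Apply the Euclidean algorithm to 471 and 268:
471 = 1*268 + 203
268 = 1*203 + 65
203 = 3*65 + 8
65 = 8*8 + 1
8 = 8*1 + 0
Since gcd(268, 471) = 1, back-substitute to write 1 as a combination:
1 = 65 − 8·8
1 = −8·203 + 25·65
1 = 25·268 − 33·203
1 = −33·471 + 58·268
So 268·58 ≡ 1 (mod 471).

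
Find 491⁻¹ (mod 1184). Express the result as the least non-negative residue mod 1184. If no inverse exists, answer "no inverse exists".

gcd(1184, 491) by repeated division:
1184 = 2·491 + 202
491 = 2·202 + 87
202 = 2·87 + 28
87 = 3·28 + 3
28 = 9·3 + 1
3 = 3·1 + 0
The gcd is 1. Working backward:
1 = 28 − 9·3
1 = −9·87 + 28·28
1 = 28·202 − 65·87
1 = −65·491 + 158·202
1 = 158·1184 − 381·491
Hence 491⁻¹ ≡ -381 ≡ 803 (mod 1184).

803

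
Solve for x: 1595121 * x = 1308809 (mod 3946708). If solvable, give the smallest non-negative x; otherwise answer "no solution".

First find gcd(1595121, 3946708):
3946708 = 2*1595121 + 756466
1595121 = 2*756466 + 82189
756466 = 9*82189 + 16765
82189 = 4*16765 + 15129
16765 = 1*15129 + 1636
15129 = 9*1636 + 405
1636 = 4*405 + 16
405 = 25*16 + 5
16 = 3*5 + 1
5 = 5*1 + 0
gcd = 1, so a unique solution mod 3946708 exists.
Back-substitute for the Bézout coefficients:
1 = 16 − 3·5
1 = −3·405 + 76·16
1 = 76·1636 − 307·405
1 = −307·15129 + 2839·1636
1 = 2839·16765 − 3146·15129
1 = −3146·82189 + 15423·16765
1 = 15423·756466 − 141953·82189
1 = −141953·1595121 + 299329·756466
1 = 299329·3946708 − 740611·1595121
So 1595121·(-740611) ≡ 1 (mod 3946708), giving 1595121⁻¹ ≡ 3206097.
x ≡ 1595121⁻¹·1308809 ≡ 3206097·1308809 ≡ 1035917 (mod 3946708).

1035917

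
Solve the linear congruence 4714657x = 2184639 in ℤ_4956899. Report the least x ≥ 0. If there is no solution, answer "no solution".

First find gcd(4714657, 4956899):
4956899 = 1*4714657 + 242242
4714657 = 19*242242 + 112059
242242 = 2*112059 + 18124
112059 = 6*18124 + 3315
18124 = 5*3315 + 1549
3315 = 2*1549 + 217
1549 = 7*217 + 30
217 = 7*30 + 7
30 = 4*7 + 2
7 = 3*2 + 1
2 = 2*1 + 0
gcd = 1, so a unique solution mod 4956899 exists.
Back-substitute for the Bézout coefficients:
1 = 7 − 3·2
1 = −3·30 + 13·7
1 = 13·217 − 94·30
1 = −94·1549 + 671·217
1 = 671·3315 − 1436·1549
1 = −1436·18124 + 7851·3315
1 = 7851·112059 − 48542·18124
1 = −48542·242242 + 104935·112059
1 = 104935·4714657 − 2042307·242242
1 = −2042307·4956899 + 2147242·4714657
So 4714657·(2147242) ≡ 1 (mod 4956899), giving 4714657⁻¹ ≡ 2147242.
x ≡ 4714657⁻¹·2184639 ≡ 2147242·2184639 ≡ 2117685 (mod 4956899).

2117685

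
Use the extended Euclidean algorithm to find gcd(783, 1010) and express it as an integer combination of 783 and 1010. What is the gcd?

Apply Euclid's algorithm to 1010 and 783:
1010 = 1*783 + 227
783 = 3*227 + 102
227 = 2*102 + 23
102 = 4*23 + 10
23 = 2*10 + 3
10 = 3*3 + 1
3 = 3*1 + 0
gcd(783, 1010) = 1.
Working backward:
1 = 10 − 3·3
1 = −3·23 + 7·10
1 = 7·102 − 31·23
1 = −31·227 + 69·102
1 = 69·783 − 238·227
1 = −238·1010 + 307·783
So 1 = (-238)·1010 + (307)·783.

1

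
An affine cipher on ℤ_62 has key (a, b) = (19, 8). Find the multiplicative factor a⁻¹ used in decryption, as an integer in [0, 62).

49

Run Euclid on (62, 19):
62 = 3*19 + 5
19 = 3*5 + 4
5 = 1*4 + 1
4 = 4*1 + 0
Since gcd(19, 62) = 1, back-substitute to write 1 as a combination:
1 = 5 − 4
1 = −19 + 4·5
1 = 4·62 − 13·19
Hence 19⁻¹ ≡ -13 ≡ 49 (mod 62).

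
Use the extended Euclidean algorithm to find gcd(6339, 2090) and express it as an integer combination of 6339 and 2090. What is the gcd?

1

Apply Euclid's algorithm to 6339 and 2090:
6339 = 3×2090 + 69
2090 = 30×69 + 20
69 = 3×20 + 9
20 = 2×9 + 2
9 = 4×2 + 1
2 = 2×1 + 0
gcd(6339, 2090) = 1.
Working backward:
1 = 9 − 4·2
1 = −4·20 + 9·9
1 = 9·69 − 31·20
1 = −31·2090 + 939·69
1 = 939·6339 − 2848·2090
So 1 = (939)·6339 + (-2848)·2090.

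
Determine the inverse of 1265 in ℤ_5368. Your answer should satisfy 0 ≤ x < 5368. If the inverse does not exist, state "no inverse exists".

Euclidean algorithm on 5368, 1265:
5368 = 4*1265 + 308
1265 = 4*308 + 33
308 = 9*33 + 11
33 = 3*11 + 0
The gcd is 11, not 1, hence no inverse exists.

no inverse exists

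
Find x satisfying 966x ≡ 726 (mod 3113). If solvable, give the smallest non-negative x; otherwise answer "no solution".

First find gcd(966, 3113):
3113 = 3*966 + 215
966 = 4*215 + 106
215 = 2*106 + 3
106 = 35*3 + 1
3 = 3*1 + 0
gcd = 1, so a unique solution mod 3113 exists.
Back-substitute for the Bézout coefficients:
1 = 106 − 35·3
1 = −35·215 + 71·106
1 = 71·966 − 319·215
1 = −319·3113 + 1028·966
So 966·(1028) ≡ 1 (mod 3113), giving 966⁻¹ ≡ 1028.
x ≡ 966⁻¹·726 ≡ 1028·726 ≡ 2321 (mod 3113).

2321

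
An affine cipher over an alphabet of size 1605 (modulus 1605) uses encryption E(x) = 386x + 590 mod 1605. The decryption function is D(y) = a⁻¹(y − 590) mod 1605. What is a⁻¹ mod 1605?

Extended Euclidean algorithm:
1605 = 4·386 + 61
386 = 6·61 + 20
61 = 3·20 + 1
20 = 20·1 + 0
gcd = 1, so the inverse exists. Back-substitute:
1 = 61 − 3·20
1 = −3·386 + 19·61
1 = 19·1605 − 79·386
Thus 386·(-79) ≡ 1 (mod 1605); reducing, -79 mod 1605 = 1526.

1526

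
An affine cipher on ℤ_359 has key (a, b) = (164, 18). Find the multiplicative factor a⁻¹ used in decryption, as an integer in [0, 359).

81

Extended Euclidean algorithm:
359 = 2×164 + 31
164 = 5×31 + 9
31 = 3×9 + 4
9 = 2×4 + 1
4 = 4×1 + 0
Since gcd(164, 359) = 1, back-substitute to write 1 as a combination:
1 = 9 − 2·4
1 = −2·31 + 7·9
1 = 7·164 − 37·31
1 = −37·359 + 81·164
So 164·81 ≡ 1 (mod 359).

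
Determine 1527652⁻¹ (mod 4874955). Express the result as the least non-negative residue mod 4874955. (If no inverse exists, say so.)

1503478

Run Euclid on (4874955, 1527652):
4874955 = 3*1527652 + 291999
1527652 = 5*291999 + 67657
291999 = 4*67657 + 21371
67657 = 3*21371 + 3544
21371 = 6*3544 + 107
3544 = 33*107 + 13
107 = 8*13 + 3
13 = 4*3 + 1
3 = 3*1 + 0
The gcd is 1. Working backward:
1 = 13 − 4·3
1 = −4·107 + 33·13
1 = 33·3544 − 1093·107
1 = −1093·21371 + 6591·3544
1 = 6591·67657 − 20866·21371
1 = −20866·291999 + 90055·67657
1 = 90055·1527652 − 471141·291999
1 = −471141·4874955 + 1503478·1527652
So 1527652·1503478 ≡ 1 (mod 4874955).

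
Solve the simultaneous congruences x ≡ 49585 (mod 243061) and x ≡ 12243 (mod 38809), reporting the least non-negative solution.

Write x = 49585 + 243061·k. Then 243061·k ≡ 12243 − 49585 ≡ 1467 (mod 38809).
Need 243061⁻¹ mod 38809. Extended Euclid on (38809, 10207):
38809 = 3·10207 + 8188
10207 = 1·8188 + 2019
8188 = 4·2019 + 112
2019 = 18·112 + 3
112 = 37·3 + 1
3 = 3·1 + 0
Back-substitute:
1 = 112 − 37·3
1 = −37·2019 + 667·112
1 = 667·8188 − 2705·2019
1 = −2705·10207 + 3372·8188
1 = 3372·38809 − 12821·10207
243061⁻¹ ≡ 25988 (mod 38809), so k ≡ 25988·1467 ≡ 13958 (mod 38809).
x = 49585 + 243061·13958 = 3392695023.

3392695023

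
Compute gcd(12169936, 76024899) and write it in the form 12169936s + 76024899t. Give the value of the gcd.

Repeated division:
76024899 = 6*12169936 + 3005283
12169936 = 4*3005283 + 148804
3005283 = 20*148804 + 29203
148804 = 5*29203 + 2789
29203 = 10*2789 + 1313
2789 = 2*1313 + 163
1313 = 8*163 + 9
163 = 18*9 + 1
9 = 9*1 + 0
gcd(12169936, 76024899) = 1.
Back-substituting:
1 = 163 − 18·9
1 = −18·1313 + 145·163
1 = 145·2789 − 308·1313
1 = −308·29203 + 3225·2789
1 = 3225·148804 − 16433·29203
1 = −16433·3005283 + 331885·148804
1 = 331885·12169936 − 1343973·3005283
1 = −1343973·76024899 + 8395723·12169936
So 1 = (-1343973)·76024899 + (8395723)·12169936.

1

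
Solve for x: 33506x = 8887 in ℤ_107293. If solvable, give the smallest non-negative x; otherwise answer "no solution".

First find gcd(33506, 107293):
107293 = 3*33506 + 6775
33506 = 4*6775 + 6406
6775 = 1*6406 + 369
6406 = 17*369 + 133
369 = 2*133 + 103
133 = 1*103 + 30
103 = 3*30 + 13
30 = 2*13 + 4
13 = 3*4 + 1
4 = 4*1 + 0
gcd = 1, so a unique solution mod 107293 exists.
Back-substitute for the Bézout coefficients:
1 = 13 − 3·4
1 = −3·30 + 7·13
1 = 7·103 − 24·30
1 = −24·133 + 31·103
1 = 31·369 − 86·133
1 = −86·6406 + 1493·369
1 = 1493·6775 − 1579·6406
1 = −1579·33506 + 7809·6775
1 = 7809·107293 − 25006·33506
So 33506·(-25006) ≡ 1 (mod 107293), giving 33506⁻¹ ≡ 82287.
x ≡ 33506⁻¹·8887 ≡ 82287·8887 ≡ 82774 (mod 107293).

82774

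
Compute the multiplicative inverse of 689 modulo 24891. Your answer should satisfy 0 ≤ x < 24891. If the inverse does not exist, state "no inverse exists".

17738

Run Euclid on (24891, 689):
24891 = 36×689 + 87
689 = 7×87 + 80
87 = 1×80 + 7
80 = 11×7 + 3
7 = 2×3 + 1
3 = 3×1 + 0
The gcd is 1. Working backward:
1 = 7 − 2·3
1 = −2·80 + 23·7
1 = 23·87 − 25·80
1 = −25·689 + 198·87
1 = 198·24891 − 7153·689
Thus 689·(-7153) ≡ 1 (mod 24891); reducing, -7153 mod 24891 = 17738.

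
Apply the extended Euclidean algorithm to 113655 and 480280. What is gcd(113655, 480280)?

5

Euclidean algorithm:
480280 = 4*113655 + 25660
113655 = 4*25660 + 11015
25660 = 2*11015 + 3630
11015 = 3*3630 + 125
3630 = 29*125 + 5
125 = 25*5 + 0
gcd(113655, 480280) = 5.
Working backward:
5 = 3630 − 29·125
5 = −29·11015 + 88·3630
5 = 88·25660 − 205·11015
5 = −205·113655 + 908·25660
5 = 908·480280 − 3837·113655
So 5 = (908)·480280 + (-3837)·113655.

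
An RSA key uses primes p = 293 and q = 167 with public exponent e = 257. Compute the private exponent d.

φ(n) = (p−1)(q−1) = 292·166 = 48472.
Need d with 257·d ≡ 1 (mod 48472). Apply the extended Euclidean algorithm:
48472 = 188*257 + 156
257 = 1*156 + 101
156 = 1*101 + 55
101 = 1*55 + 46
55 = 1*46 + 9
46 = 5*9 + 1
9 = 9*1 + 0
Back-substitute:
1 = 46 − 5·9
1 = −5·55 + 6·46
1 = 6·101 − 11·55
1 = −11·156 + 17·101
1 = 17·257 − 28·156
1 = −28·48472 + 5281·257
So 257·5281 ≡ 1 (mod 48472), hence d = 5281.

5281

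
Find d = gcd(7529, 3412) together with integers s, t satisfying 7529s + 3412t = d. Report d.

Euclidean algorithm:
7529 = 2×3412 + 705
3412 = 4×705 + 592
705 = 1×592 + 113
592 = 5×113 + 27
113 = 4×27 + 5
27 = 5×5 + 2
5 = 2×2 + 1
2 = 2×1 + 0
gcd(7529, 3412) = 1.
Working backward:
1 = 5 − 2·2
1 = −2·27 + 11·5
1 = 11·113 − 46·27
1 = −46·592 + 241·113
1 = 241·705 − 287·592
1 = −287·3412 + 1389·705
1 = 1389·7529 − 3065·3412
So 1 = (1389)·7529 + (-3065)·3412.

1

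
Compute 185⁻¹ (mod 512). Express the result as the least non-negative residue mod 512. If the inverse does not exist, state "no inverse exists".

Extended Euclidean algorithm:
512 = 2·185 + 142
185 = 1·142 + 43
142 = 3·43 + 13
43 = 3·13 + 4
13 = 3·4 + 1
4 = 4·1 + 0
The gcd is 1. Working backward:
1 = 13 − 3·4
1 = −3·43 + 10·13
1 = 10·142 − 33·43
1 = −33·185 + 43·142
1 = 43·512 − 119·185
Hence 185⁻¹ ≡ -119 ≡ 393 (mod 512).

393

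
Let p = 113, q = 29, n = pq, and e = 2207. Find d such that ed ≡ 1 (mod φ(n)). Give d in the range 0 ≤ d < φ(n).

1887

φ(n) = (p−1)(q−1) = 112·28 = 3136.
Need d with 2207·d ≡ 1 (mod 3136). Apply the extended Euclidean algorithm:
3136 = 1·2207 + 929
2207 = 2·929 + 349
929 = 2·349 + 231
349 = 1·231 + 118
231 = 1·118 + 113
118 = 1·113 + 5
113 = 22·5 + 3
5 = 1·3 + 2
3 = 1·2 + 1
2 = 2·1 + 0
Back-substitute:
1 = 3 − 2
1 = −5 + 2·3
1 = 2·113 − 45·5
1 = −45·118 + 47·113
1 = 47·231 − 92·118
1 = −92·349 + 139·231
1 = 139·929 − 370·349
1 = −370·2207 + 879·929
1 = 879·3136 − 1249·2207
So 2207·(-1249) ≡ 1 (mod 3136), hence d ≡ -1249 ≡ 1887 (mod 3136).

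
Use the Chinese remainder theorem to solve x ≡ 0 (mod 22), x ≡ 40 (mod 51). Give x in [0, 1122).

Write x = 0 + 22·k. Then 22·k ≡ 40 − 0 ≡ 40 (mod 51).
Need 22⁻¹ mod 51. Extended Euclid on (51, 22):
51 = 2·22 + 7
22 = 3·7 + 1
7 = 7·1 + 0
Back-substitute:
1 = 22 − 3·7
1 = −3·51 + 7·22
22⁻¹ ≡ 7 (mod 51), so k ≡ 7·40 ≡ 25 (mod 51).
x = 0 + 22·25 = 550.

550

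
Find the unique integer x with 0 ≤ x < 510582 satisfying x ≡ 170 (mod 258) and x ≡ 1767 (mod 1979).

Write x = 170 + 258·k. Then 258·k ≡ 1767 − 170 ≡ 1597 (mod 1979).
Need 258⁻¹ mod 1979. Extended Euclid on (1979, 258):
1979 = 7·258 + 173
258 = 1·173 + 85
173 = 2·85 + 3
85 = 28·3 + 1
3 = 3·1 + 0
Back-substitute:
1 = 85 − 28·3
1 = −28·173 + 57·85
1 = 57·258 − 85·173
1 = −85·1979 + 652·258
258⁻¹ ≡ 652 (mod 1979), so k ≡ 652·1597 ≡ 290 (mod 1979).
x = 170 + 258·290 = 74990.

74990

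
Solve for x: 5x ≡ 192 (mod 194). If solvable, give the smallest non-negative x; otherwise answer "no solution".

First find gcd(5, 194):
194 = 38·5 + 4
5 = 1·4 + 1
4 = 4·1 + 0
gcd = 1, so a unique solution mod 194 exists.
Back-substitute for the Bézout coefficients:
1 = 5 − 4
1 = −194 + 39·5
So 5·(39) ≡ 1 (mod 194), giving 5⁻¹ ≡ 39.
x ≡ 5⁻¹·192 ≡ 39·192 ≡ 116 (mod 194).

116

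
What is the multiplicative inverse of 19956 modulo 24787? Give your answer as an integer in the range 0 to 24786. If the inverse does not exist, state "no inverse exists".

17296

Apply the Euclidean algorithm to 24787 and 19956:
24787 = 1×19956 + 4831
19956 = 4×4831 + 632
4831 = 7×632 + 407
632 = 1×407 + 225
407 = 1×225 + 182
225 = 1×182 + 43
182 = 4×43 + 10
43 = 4×10 + 3
10 = 3×3 + 1
3 = 3×1 + 0
Since gcd(19956, 24787) = 1, back-substitute to write 1 as a combination:
1 = 10 − 3·3
1 = −3·43 + 13·10
1 = 13·182 − 55·43
1 = −55·225 + 68·182
1 = 68·407 − 123·225
1 = −123·632 + 191·407
1 = 191·4831 − 1460·632
1 = −1460·19956 + 6031·4831
1 = 6031·24787 − 7491·19956
Thus 19956·(-7491) ≡ 1 (mod 24787); reducing, -7491 mod 24787 = 17296.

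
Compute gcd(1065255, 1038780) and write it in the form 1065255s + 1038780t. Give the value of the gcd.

15

Repeated division:
1065255 = 1*1038780 + 26475
1038780 = 39*26475 + 6255
26475 = 4*6255 + 1455
6255 = 4*1455 + 435
1455 = 3*435 + 150
435 = 2*150 + 135
150 = 1*135 + 15
135 = 9*15 + 0
gcd(1065255, 1038780) = 15.
Back-substituting:
15 = 150 − 135
15 = −435 + 3·150
15 = 3·1455 − 10·435
15 = −10·6255 + 43·1455
15 = 43·26475 − 182·6255
15 = −182·1038780 + 7141·26475
15 = 7141·1065255 − 7323·1038780
So 15 = (7141)·1065255 + (-7323)·1038780.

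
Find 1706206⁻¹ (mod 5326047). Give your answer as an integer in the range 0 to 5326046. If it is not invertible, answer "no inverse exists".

Extended Euclidean algorithm:
5326047 = 3*1706206 + 207429
1706206 = 8*207429 + 46774
207429 = 4*46774 + 20333
46774 = 2*20333 + 6108
20333 = 3*6108 + 2009
6108 = 3*2009 + 81
2009 = 24*81 + 65
81 = 1*65 + 16
65 = 4*16 + 1
16 = 16*1 + 0
gcd = 1, so the inverse exists. Back-substitute:
1 = 65 − 4·16
1 = −4·81 + 5·65
1 = 5·2009 − 124·81
1 = −124·6108 + 377·2009
1 = 377·20333 − 1255·6108
1 = −1255·46774 + 2887·20333
1 = 2887·207429 − 12803·46774
1 = −12803·1706206 + 105311·207429
1 = 105311·5326047 − 328736·1706206
Hence 1706206⁻¹ ≡ -328736 ≡ 4997311 (mod 5326047).

4997311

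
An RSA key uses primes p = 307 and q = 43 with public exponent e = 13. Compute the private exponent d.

φ(n) = (p−1)(q−1) = 306·42 = 12852.
Need d with 13·d ≡ 1 (mod 12852). Apply the extended Euclidean algorithm:
12852 = 988·13 + 8
13 = 1·8 + 5
8 = 1·5 + 3
5 = 1·3 + 2
3 = 1·2 + 1
2 = 2·1 + 0
Back-substitute:
1 = 3 − 2
1 = −5 + 2·3
1 = 2·8 − 3·5
1 = −3·13 + 5·8
1 = 5·12852 − 4943·13
So 13·(-4943) ≡ 1 (mod 12852), hence d ≡ -4943 ≡ 7909 (mod 12852).

7909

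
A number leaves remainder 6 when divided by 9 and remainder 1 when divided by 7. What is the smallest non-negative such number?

Write x = 6 + 9·k. Then 9·k ≡ 1 − 6 ≡ 2 (mod 7).
Need 9⁻¹ mod 7. Extended Euclid on (7, 2):
7 = 3*2 + 1
2 = 2*1 + 0
Back-substitute:
1 = 7 − 3·2
9⁻¹ ≡ 4 (mod 7), so k ≡ 4·2 ≡ 1 (mod 7).
x = 6 + 9·1 = 15.

15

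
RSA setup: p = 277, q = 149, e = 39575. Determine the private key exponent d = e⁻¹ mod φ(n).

25895

φ(n) = (p−1)(q−1) = 276·148 = 40848.
Need d with 39575·d ≡ 1 (mod 40848). Apply the extended Euclidean algorithm:
40848 = 1×39575 + 1273
39575 = 31×1273 + 112
1273 = 11×112 + 41
112 = 2×41 + 30
41 = 1×30 + 11
30 = 2×11 + 8
11 = 1×8 + 3
8 = 2×3 + 2
3 = 1×2 + 1
2 = 2×1 + 0
Back-substitute:
1 = 3 − 2
1 = −8 + 3·3
1 = 3·11 − 4·8
1 = −4·30 + 11·11
1 = 11·41 − 15·30
1 = −15·112 + 41·41
1 = 41·1273 − 466·112
1 = −466·39575 + 14487·1273
1 = 14487·40848 − 14953·39575
So 39575·(-14953) ≡ 1 (mod 40848), hence d ≡ -14953 ≡ 25895 (mod 40848).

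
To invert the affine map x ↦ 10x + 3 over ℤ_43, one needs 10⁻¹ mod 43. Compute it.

gcd(43, 10) by repeated division:
43 = 4*10 + 3
10 = 3*3 + 1
3 = 3*1 + 0
Since gcd(10, 43) = 1, back-substitute to write 1 as a combination:
1 = 10 − 3·3
1 = −3·43 + 13·10
So 10·13 ≡ 1 (mod 43).

13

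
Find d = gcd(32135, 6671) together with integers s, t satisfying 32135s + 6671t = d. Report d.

Repeated division:
32135 = 4*6671 + 5451
6671 = 1*5451 + 1220
5451 = 4*1220 + 571
1220 = 2*571 + 78
571 = 7*78 + 25
78 = 3*25 + 3
25 = 8*3 + 1
3 = 3*1 + 0
gcd(32135, 6671) = 1.
Working backward:
1 = 25 − 8·3
1 = −8·78 + 25·25
1 = 25·571 − 183·78
1 = −183·1220 + 391·571
1 = 391·5451 − 1747·1220
1 = −1747·6671 + 2138·5451
1 = 2138·32135 − 10299·6671
So 1 = (2138)·32135 + (-10299)·6671.

1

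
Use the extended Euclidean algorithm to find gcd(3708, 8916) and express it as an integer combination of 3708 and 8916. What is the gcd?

12

Repeated division:
8916 = 2*3708 + 1500
3708 = 2*1500 + 708
1500 = 2*708 + 84
708 = 8*84 + 36
84 = 2*36 + 12
36 = 3*12 + 0
gcd(3708, 8916) = 12.
Working backward:
12 = 84 − 2·36
12 = −2·708 + 17·84
12 = 17·1500 − 36·708
12 = −36·3708 + 89·1500
12 = 89·8916 − 214·3708
So 12 = (89)·8916 + (-214)·3708.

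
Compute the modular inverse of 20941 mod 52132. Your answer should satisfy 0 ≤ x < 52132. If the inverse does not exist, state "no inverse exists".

Extended Euclidean algorithm:
52132 = 2*20941 + 10250
20941 = 2*10250 + 441
10250 = 23*441 + 107
441 = 4*107 + 13
107 = 8*13 + 3
13 = 4*3 + 1
3 = 3*1 + 0
gcd = 1, so the inverse exists. Back-substitute:
1 = 13 − 4·3
1 = −4·107 + 33·13
1 = 33·441 − 136·107
1 = −136·10250 + 3161·441
1 = 3161·20941 − 6458·10250
1 = −6458·52132 + 16077·20941
So 20941·16077 ≡ 1 (mod 52132).

16077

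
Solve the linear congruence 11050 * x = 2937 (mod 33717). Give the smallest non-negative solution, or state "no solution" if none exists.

14613

First find gcd(11050, 33717):
33717 = 3×11050 + 567
11050 = 19×567 + 277
567 = 2×277 + 13
277 = 21×13 + 4
13 = 3×4 + 1
4 = 4×1 + 0
gcd = 1, so a unique solution mod 33717 exists.
Back-substitute for the Bézout coefficients:
1 = 13 − 3·4
1 = −3·277 + 64·13
1 = 64·567 − 131·277
1 = −131·11050 + 2553·567
1 = 2553·33717 − 7790·11050
So 11050·(-7790) ≡ 1 (mod 33717), giving 11050⁻¹ ≡ 25927.
x ≡ 11050⁻¹·2937 ≡ 25927·2937 ≡ 14613 (mod 33717).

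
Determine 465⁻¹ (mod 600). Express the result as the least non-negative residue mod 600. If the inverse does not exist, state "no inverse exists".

no inverse exists

Compute gcd(465, 600):
600 = 1·465 + 135
465 = 3·135 + 60
135 = 2·60 + 15
60 = 4·15 + 0
Since gcd = 15 > 1, 465 is not a unit mod 600.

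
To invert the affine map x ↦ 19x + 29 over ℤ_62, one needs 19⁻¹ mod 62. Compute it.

49

gcd(62, 19) by repeated division:
62 = 3*19 + 5
19 = 3*5 + 4
5 = 1*4 + 1
4 = 4*1 + 0
gcd = 1, so the inverse exists. Back-substitute:
1 = 5 − 4
1 = −19 + 4·5
1 = 4·62 − 13·19
Thus 19·(-13) ≡ 1 (mod 62); reducing, -13 mod 62 = 49.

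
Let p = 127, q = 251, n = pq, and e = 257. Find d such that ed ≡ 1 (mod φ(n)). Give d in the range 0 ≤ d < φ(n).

5393

φ(n) = (p−1)(q−1) = 126·250 = 31500.
Need d with 257·d ≡ 1 (mod 31500). Apply the extended Euclidean algorithm:
31500 = 122×257 + 146
257 = 1×146 + 111
146 = 1×111 + 35
111 = 3×35 + 6
35 = 5×6 + 5
6 = 1×5 + 1
5 = 5×1 + 0
Back-substitute:
1 = 6 − 5
1 = −35 + 6·6
1 = 6·111 − 19·35
1 = −19·146 + 25·111
1 = 25·257 − 44·146
1 = −44·31500 + 5393·257
So 257·5393 ≡ 1 (mod 31500), hence d = 5393.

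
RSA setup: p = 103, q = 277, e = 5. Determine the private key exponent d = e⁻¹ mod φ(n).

11261

φ(n) = (p−1)(q−1) = 102·276 = 28152.
Need d with 5·d ≡ 1 (mod 28152). Apply the extended Euclidean algorithm:
28152 = 5630*5 + 2
5 = 2*2 + 1
2 = 2*1 + 0
Back-substitute:
1 = 5 − 2·2
1 = −2·28152 + 11261·5
So 5·11261 ≡ 1 (mod 28152), hence d = 11261.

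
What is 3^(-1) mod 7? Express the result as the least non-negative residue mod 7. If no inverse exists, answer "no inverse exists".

Apply the Euclidean algorithm to 7 and 3:
7 = 2*3 + 1
3 = 3*1 + 0
Since gcd(3, 7) = 1, back-substitute to write 1 as a combination:
1 = 7 − 2·3
So 3·(-2) ≡ 1 (mod 7), and -2 ≡ 5 (mod 7).

5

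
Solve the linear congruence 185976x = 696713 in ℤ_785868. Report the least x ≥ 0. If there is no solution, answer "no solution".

no solution

gcd(185976, 785868):
785868 = 4·185976 + 41964
185976 = 4·41964 + 18120
41964 = 2·18120 + 5724
18120 = 3·5724 + 948
5724 = 6·948 + 36
948 = 26·36 + 12
36 = 3·12 + 0
gcd = 12, but 12 ∤ 696713, so the congruence has no solution.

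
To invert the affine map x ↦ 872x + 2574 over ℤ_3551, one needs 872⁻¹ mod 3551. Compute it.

2480

Apply the Euclidean algorithm to 3551 and 872:
3551 = 4*872 + 63
872 = 13*63 + 53
63 = 1*53 + 10
53 = 5*10 + 3
10 = 3*3 + 1
3 = 3*1 + 0
The gcd is 1. Working backward:
1 = 10 − 3·3
1 = −3·53 + 16·10
1 = 16·63 − 19·53
1 = −19·872 + 263·63
1 = 263·3551 − 1071·872
So 872·(-1071) ≡ 1 (mod 3551), and -1071 ≡ 2480 (mod 3551).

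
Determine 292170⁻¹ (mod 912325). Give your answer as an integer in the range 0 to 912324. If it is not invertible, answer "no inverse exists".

Compute gcd(292170, 912325):
912325 = 3·292170 + 35815
292170 = 8·35815 + 5650
35815 = 6·5650 + 1915
5650 = 2·1915 + 1820
1915 = 1·1820 + 95
1820 = 19·95 + 15
95 = 6·15 + 5
15 = 3·5 + 0
gcd(292170, 912325) = 5 ≠ 1, so 292170 has no multiplicative inverse modulo 912325.

no inverse exists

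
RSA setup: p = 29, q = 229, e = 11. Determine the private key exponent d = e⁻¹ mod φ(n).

φ(n) = (p−1)(q−1) = 28·228 = 6384.
Need d with 11·d ≡ 1 (mod 6384). Apply the extended Euclidean algorithm:
6384 = 580·11 + 4
11 = 2·4 + 3
4 = 1·3 + 1
3 = 3·1 + 0
Back-substitute:
1 = 4 − 3
1 = −11 + 3·4
1 = 3·6384 − 1741·11
So 11·(-1741) ≡ 1 (mod 6384), hence d ≡ -1741 ≡ 4643 (mod 6384).

4643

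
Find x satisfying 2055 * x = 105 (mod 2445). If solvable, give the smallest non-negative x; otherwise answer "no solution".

6

First find gcd(2055, 2445):
2445 = 1×2055 + 390
2055 = 5×390 + 105
390 = 3×105 + 75
105 = 1×75 + 30
75 = 2×30 + 15
30 = 2×15 + 0
gcd = 15 and 15 | 105, so solutions exist. Divide through by 15: 137x ≡ 7 (mod 163).
Now find 137⁻¹ mod 163:
163 = 1×137 + 26
137 = 5×26 + 7
26 = 3×7 + 5
7 = 1×5 + 2
5 = 2×2 + 1
2 = 2×1 + 0
Back-substitute:
1 = 5 − 2·2
1 = −2·7 + 3·5
1 = 3·26 − 11·7
1 = −11·137 + 58·26
1 = 58·163 − 69·137
So 137·(-69) ≡ 1 (mod 163), i.e. 137⁻¹ ≡ 94.
Then x ≡ 94·7 ≡ 6 (mod 163); the smallest non-negative solution is x = 6.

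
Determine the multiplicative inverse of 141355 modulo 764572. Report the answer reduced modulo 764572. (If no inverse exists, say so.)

gcd(764572, 141355) by repeated division:
764572 = 5·141355 + 57797
141355 = 2·57797 + 25761
57797 = 2·25761 + 6275
25761 = 4·6275 + 661
6275 = 9·661 + 326
661 = 2·326 + 9
326 = 36·9 + 2
9 = 4·2 + 1
2 = 2·1 + 0
Since gcd(141355, 764572) = 1, back-substitute to write 1 as a combination:
1 = 9 − 4·2
1 = −4·326 + 145·9
1 = 145·661 − 294·326
1 = −294·6275 + 2791·661
1 = 2791·25761 − 11458·6275
1 = −11458·57797 + 25707·25761
1 = 25707·141355 − 62872·57797
1 = −62872·764572 + 340067·141355
So 141355·340067 ≡ 1 (mod 764572).

340067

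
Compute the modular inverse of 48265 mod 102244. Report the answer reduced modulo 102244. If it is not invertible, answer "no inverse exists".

Extended Euclidean algorithm:
102244 = 2·48265 + 5714
48265 = 8·5714 + 2553
5714 = 2·2553 + 608
2553 = 4·608 + 121
608 = 5·121 + 3
121 = 40·3 + 1
3 = 3·1 + 0
gcd = 1, so the inverse exists. Back-substitute:
1 = 121 − 40·3
1 = −40·608 + 201·121
1 = 201·2553 − 844·608
1 = −844·5714 + 1889·2553
1 = 1889·48265 − 15956·5714
1 = −15956·102244 + 33801·48265
So 48265·33801 ≡ 1 (mod 102244).

33801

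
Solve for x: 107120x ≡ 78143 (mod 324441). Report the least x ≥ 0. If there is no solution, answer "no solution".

7927

First find gcd(107120, 324441):
324441 = 3*107120 + 3081
107120 = 34*3081 + 2366
3081 = 1*2366 + 715
2366 = 3*715 + 221
715 = 3*221 + 52
221 = 4*52 + 13
52 = 4*13 + 0
gcd = 13 and 13 | 78143, so solutions exist. Divide through by 13: 8240x ≡ 6011 (mod 24957).
Now find 8240⁻¹ mod 24957:
24957 = 3*8240 + 237
8240 = 34*237 + 182
237 = 1*182 + 55
182 = 3*55 + 17
55 = 3*17 + 4
17 = 4*4 + 1
4 = 4*1 + 0
Back-substitute:
1 = 17 − 4·4
1 = −4·55 + 13·17
1 = 13·182 − 43·55
1 = −43·237 + 56·182
1 = 56·8240 − 1947·237
1 = −1947·24957 + 5897·8240
So 8240⁻¹ ≡ 5897 (mod 24957).
Then x ≡ 5897·6011 ≡ 7927 (mod 24957); the smallest non-negative solution is x = 7927.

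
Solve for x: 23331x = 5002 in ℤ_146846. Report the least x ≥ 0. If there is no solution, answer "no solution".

no solution

gcd(23331, 146846):
146846 = 6×23331 + 6860
23331 = 3×6860 + 2751
6860 = 2×2751 + 1358
2751 = 2×1358 + 35
1358 = 38×35 + 28
35 = 1×28 + 7
28 = 4×7 + 0
gcd = 7, but 7 ∤ 5002, so the congruence has no solution.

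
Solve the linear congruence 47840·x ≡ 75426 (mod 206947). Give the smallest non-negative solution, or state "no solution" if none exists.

First find gcd(47840, 206947):
206947 = 4×47840 + 15587
47840 = 3×15587 + 1079
15587 = 14×1079 + 481
1079 = 2×481 + 117
481 = 4×117 + 13
117 = 9×13 + 0
gcd = 13 and 13 | 75426, so solutions exist. Divide through by 13: 3680x ≡ 5802 (mod 15919).
Now find 3680⁻¹ mod 15919:
15919 = 4*3680 + 1199
3680 = 3*1199 + 83
1199 = 14*83 + 37
83 = 2*37 + 9
37 = 4*9 + 1
9 = 9*1 + 0
Back-substitute:
1 = 37 − 4·9
1 = −4·83 + 9·37
1 = 9·1199 − 130·83
1 = −130·3680 + 399·1199
1 = 399·15919 − 1726·3680
So 3680·(-1726) ≡ 1 (mod 15919), i.e. 3680⁻¹ ≡ 14193.
Then x ≡ 14193·5802 ≡ 14718 (mod 15919); the smallest non-negative solution is x = 14718.

14718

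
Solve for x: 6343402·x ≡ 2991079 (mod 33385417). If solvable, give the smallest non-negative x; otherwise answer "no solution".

1290739

First find gcd(6343402, 33385417):
33385417 = 5×6343402 + 1668407
6343402 = 3×1668407 + 1338181
1668407 = 1×1338181 + 330226
1338181 = 4×330226 + 17277
330226 = 19×17277 + 1963
17277 = 8×1963 + 1573
1963 = 1×1573 + 390
1573 = 4×390 + 13
390 = 30×13 + 0
gcd = 13 and 13 | 2991079, so solutions exist. Divide through by 13: 487954x ≡ 230083 (mod 2568109).
Now find 487954⁻¹ mod 2568109:
2568109 = 5×487954 + 128339
487954 = 3×128339 + 102937
128339 = 1×102937 + 25402
102937 = 4×25402 + 1329
25402 = 19×1329 + 151
1329 = 8×151 + 121
151 = 1×121 + 30
121 = 4×30 + 1
30 = 30×1 + 0
Back-substitute:
1 = 121 − 4·30
1 = −4·151 + 5·121
1 = 5·1329 − 44·151
1 = −44·25402 + 841·1329
1 = 841·102937 − 3408·25402
1 = −3408·128339 + 4249·102937
1 = 4249·487954 − 16155·128339
1 = −16155·2568109 + 85024·487954
So 487954⁻¹ ≡ 85024 (mod 2568109).
Then x ≡ 85024·230083 ≡ 1290739 (mod 2568109); the smallest non-negative solution is x = 1290739.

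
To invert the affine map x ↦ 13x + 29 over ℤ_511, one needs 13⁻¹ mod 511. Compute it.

118

Run Euclid on (511, 13):
511 = 39×13 + 4
13 = 3×4 + 1
4 = 4×1 + 0
The gcd is 1. Working backward:
1 = 13 − 3·4
1 = −3·511 + 118·13
So 13·118 ≡ 1 (mod 511).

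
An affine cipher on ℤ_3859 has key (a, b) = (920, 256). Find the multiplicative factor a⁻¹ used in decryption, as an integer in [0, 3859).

gcd(3859, 920) by repeated division:
3859 = 4·920 + 179
920 = 5·179 + 25
179 = 7·25 + 4
25 = 6·4 + 1
4 = 4·1 + 0
Since gcd(920, 3859) = 1, back-substitute to write 1 as a combination:
1 = 25 − 6·4
1 = −6·179 + 43·25
1 = 43·920 − 221·179
1 = −221·3859 + 927·920
So 920·927 ≡ 1 (mod 3859).

927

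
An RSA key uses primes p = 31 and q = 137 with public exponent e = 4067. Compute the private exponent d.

φ(n) = (p−1)(q−1) = 30·136 = 4080.
Need d with 4067·d ≡ 1 (mod 4080). Apply the extended Euclidean algorithm:
4080 = 1×4067 + 13
4067 = 312×13 + 11
13 = 1×11 + 2
11 = 5×2 + 1
2 = 2×1 + 0
Back-substitute:
1 = 11 − 5·2
1 = −5·13 + 6·11
1 = 6·4067 − 1877·13
1 = −1877·4080 + 1883·4067
So 4067·1883 ≡ 1 (mod 4080), hence d = 1883.

1883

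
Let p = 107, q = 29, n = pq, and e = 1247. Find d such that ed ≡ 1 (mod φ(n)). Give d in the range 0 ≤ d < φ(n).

407

φ(n) = (p−1)(q−1) = 106·28 = 2968.
Need d with 1247·d ≡ 1 (mod 2968). Apply the extended Euclidean algorithm:
2968 = 2×1247 + 474
1247 = 2×474 + 299
474 = 1×299 + 175
299 = 1×175 + 124
175 = 1×124 + 51
124 = 2×51 + 22
51 = 2×22 + 7
22 = 3×7 + 1
7 = 7×1 + 0
Back-substitute:
1 = 22 − 3·7
1 = −3·51 + 7·22
1 = 7·124 − 17·51
1 = −17·175 + 24·124
1 = 24·299 − 41·175
1 = −41·474 + 65·299
1 = 65·1247 − 171·474
1 = −171·2968 + 407·1247
So 1247·407 ≡ 1 (mod 2968), hence d = 407.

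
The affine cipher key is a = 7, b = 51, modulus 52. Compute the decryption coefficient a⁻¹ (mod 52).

15

Extended Euclidean algorithm:
52 = 7*7 + 3
7 = 2*3 + 1
3 = 3*1 + 0
gcd = 1, so the inverse exists. Back-substitute:
1 = 7 − 2·3
1 = −2·52 + 15·7
So 7·15 ≡ 1 (mod 52).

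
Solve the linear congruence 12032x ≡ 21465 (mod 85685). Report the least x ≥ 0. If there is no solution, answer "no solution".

16260

First find gcd(12032, 85685):
85685 = 7·12032 + 1461
12032 = 8·1461 + 344
1461 = 4·344 + 85
344 = 4·85 + 4
85 = 21·4 + 1
4 = 4·1 + 0
gcd = 1, so a unique solution mod 85685 exists.
Back-substitute for the Bézout coefficients:
1 = 85 − 21·4
1 = −21·344 + 85·85
1 = 85·1461 − 361·344
1 = −361·12032 + 2973·1461
1 = 2973·85685 − 21172·12032
So 12032·(-21172) ≡ 1 (mod 85685), giving 12032⁻¹ ≡ 64513.
x ≡ 12032⁻¹·21465 ≡ 64513·21465 ≡ 16260 (mod 85685).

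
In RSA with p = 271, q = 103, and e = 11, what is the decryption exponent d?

7511

φ(n) = (p−1)(q−1) = 270·102 = 27540.
Need d with 11·d ≡ 1 (mod 27540). Apply the extended Euclidean algorithm:
27540 = 2503×11 + 7
11 = 1×7 + 4
7 = 1×4 + 3
4 = 1×3 + 1
3 = 3×1 + 0
Back-substitute:
1 = 4 − 3
1 = −7 + 2·4
1 = 2·11 − 3·7
1 = −3·27540 + 7511·11
So 11·7511 ≡ 1 (mod 27540), hence d = 7511.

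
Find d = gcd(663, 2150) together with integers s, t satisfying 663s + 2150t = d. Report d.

Repeated division:
2150 = 3·663 + 161
663 = 4·161 + 19
161 = 8·19 + 9
19 = 2·9 + 1
9 = 9·1 + 0
gcd(663, 2150) = 1.
Express as a combination:
1 = 19 − 2·9
1 = −2·161 + 17·19
1 = 17·663 − 70·161
1 = −70·2150 + 227·663
So 1 = (-70)·2150 + (227)·663.

1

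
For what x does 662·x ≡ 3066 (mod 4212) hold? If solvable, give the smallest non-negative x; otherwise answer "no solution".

1029

First find gcd(662, 4212):
4212 = 6×662 + 240
662 = 2×240 + 182
240 = 1×182 + 58
182 = 3×58 + 8
58 = 7×8 + 2
8 = 4×2 + 0
gcd = 2 and 2 | 3066, so solutions exist. Divide through by 2: 331x ≡ 1533 (mod 2106).
Now find 331⁻¹ mod 2106:
2106 = 6×331 + 120
331 = 2×120 + 91
120 = 1×91 + 29
91 = 3×29 + 4
29 = 7×4 + 1
4 = 4×1 + 0
Back-substitute:
1 = 29 − 7·4
1 = −7·91 + 22·29
1 = 22·120 − 29·91
1 = −29·331 + 80·120
1 = 80·2106 − 509·331
So 331·(-509) ≡ 1 (mod 2106), i.e. 331⁻¹ ≡ 1597.
Then x ≡ 1597·1533 ≡ 1029 (mod 2106); the smallest non-negative solution is x = 1029.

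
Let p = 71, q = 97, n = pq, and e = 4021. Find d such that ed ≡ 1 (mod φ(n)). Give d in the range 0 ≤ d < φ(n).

φ(n) = (p−1)(q−1) = 70·96 = 6720.
Need d with 4021·d ≡ 1 (mod 6720). Apply the extended Euclidean algorithm:
6720 = 1*4021 + 2699
4021 = 1*2699 + 1322
2699 = 2*1322 + 55
1322 = 24*55 + 2
55 = 27*2 + 1
2 = 2*1 + 0
Back-substitute:
1 = 55 − 27·2
1 = −27·1322 + 649·55
1 = 649·2699 − 1325·1322
1 = −1325·4021 + 1974·2699
1 = 1974·6720 − 3299·4021
So 4021·(-3299) ≡ 1 (mod 6720), hence d ≡ -3299 ≡ 3421 (mod 6720).

3421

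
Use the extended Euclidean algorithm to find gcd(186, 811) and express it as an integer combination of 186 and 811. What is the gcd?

1

Apply Euclid's algorithm to 811 and 186:
811 = 4·186 + 67
186 = 2·67 + 52
67 = 1·52 + 15
52 = 3·15 + 7
15 = 2·7 + 1
7 = 7·1 + 0
gcd(186, 811) = 1.
Working backward:
1 = 15 − 2·7
1 = −2·52 + 7·15
1 = 7·67 − 9·52
1 = −9·186 + 25·67
1 = 25·811 − 109·186
So 1 = (25)·811 + (-109)·186.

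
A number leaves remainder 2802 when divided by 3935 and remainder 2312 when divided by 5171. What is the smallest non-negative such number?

Write x = 2802 + 3935·k. Then 3935·k ≡ 2312 − 2802 ≡ 4681 (mod 5171).
Need 3935⁻¹ mod 5171. Extended Euclid on (5171, 3935):
5171 = 1·3935 + 1236
3935 = 3·1236 + 227
1236 = 5·227 + 101
227 = 2·101 + 25
101 = 4·25 + 1
25 = 25·1 + 0
Back-substitute:
1 = 101 − 4·25
1 = −4·227 + 9·101
1 = 9·1236 − 49·227
1 = −49·3935 + 156·1236
1 = 156·5171 − 205·3935
3935⁻¹ ≡ 4966 (mod 5171), so k ≡ 4966·4681 ≡ 2201 (mod 5171).
x = 2802 + 3935·2201 = 8663737.

8663737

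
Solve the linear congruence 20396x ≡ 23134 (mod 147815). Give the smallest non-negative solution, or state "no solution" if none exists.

First find gcd(20396, 147815):
147815 = 7×20396 + 5043
20396 = 4×5043 + 224
5043 = 22×224 + 115
224 = 1×115 + 109
115 = 1×109 + 6
109 = 18×6 + 1
6 = 6×1 + 0
gcd = 1, so a unique solution mod 147815 exists.
Back-substitute for the Bézout coefficients:
1 = 109 − 18·6
1 = −18·115 + 19·109
1 = 19·224 − 37·115
1 = −37·5043 + 833·224
1 = 833·20396 − 3369·5043
1 = −3369·147815 + 24416·20396
So 20396·(24416) ≡ 1 (mod 147815), giving 20396⁻¹ ≡ 24416.
x ≡ 20396⁻¹·23134 ≡ 24416·23134 ≡ 38629 (mod 147815).

38629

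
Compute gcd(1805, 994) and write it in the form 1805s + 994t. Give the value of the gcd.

Apply Euclid's algorithm to 1805 and 994:
1805 = 1*994 + 811
994 = 1*811 + 183
811 = 4*183 + 79
183 = 2*79 + 25
79 = 3*25 + 4
25 = 6*4 + 1
4 = 4*1 + 0
gcd(1805, 994) = 1.
Express as a combination:
1 = 25 − 6·4
1 = −6·79 + 19·25
1 = 19·183 − 44·79
1 = −44·811 + 195·183
1 = 195·994 − 239·811
1 = −239·1805 + 434·994
So 1 = (-239)·1805 + (434)·994.

1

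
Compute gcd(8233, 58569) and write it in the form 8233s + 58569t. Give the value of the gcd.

Euclidean algorithm:
58569 = 7·8233 + 938
8233 = 8·938 + 729
938 = 1·729 + 209
729 = 3·209 + 102
209 = 2·102 + 5
102 = 20·5 + 2
5 = 2·2 + 1
2 = 2·1 + 0
gcd(8233, 58569) = 1.
Working backward:
1 = 5 − 2·2
1 = −2·102 + 41·5
1 = 41·209 − 84·102
1 = −84·729 + 293·209
1 = 293·938 − 377·729
1 = −377·8233 + 3309·938
1 = 3309·58569 − 23540·8233
So 1 = (3309)·58569 + (-23540)·8233.

1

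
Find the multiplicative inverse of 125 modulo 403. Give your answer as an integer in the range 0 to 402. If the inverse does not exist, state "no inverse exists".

187

Extended Euclidean algorithm:
403 = 3*125 + 28
125 = 4*28 + 13
28 = 2*13 + 2
13 = 6*2 + 1
2 = 2*1 + 0
The gcd is 1. Working backward:
1 = 13 − 6·2
1 = −6·28 + 13·13
1 = 13·125 − 58·28
1 = −58·403 + 187·125
So 125·187 ≡ 1 (mod 403).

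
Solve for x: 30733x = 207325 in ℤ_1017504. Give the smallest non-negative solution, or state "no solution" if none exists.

First find gcd(30733, 1017504):
1017504 = 33×30733 + 3315
30733 = 9×3315 + 898
3315 = 3×898 + 621
898 = 1×621 + 277
621 = 2×277 + 67
277 = 4×67 + 9
67 = 7×9 + 4
9 = 2×4 + 1
4 = 4×1 + 0
gcd = 1, so a unique solution mod 1017504 exists.
Back-substitute for the Bézout coefficients:
1 = 9 − 2·4
1 = −2·67 + 15·9
1 = 15·277 − 62·67
1 = −62·621 + 139·277
1 = 139·898 − 201·621
1 = −201·3315 + 742·898
1 = 742·30733 − 6879·3315
1 = −6879·1017504 + 227749·30733
So 30733·(227749) ≡ 1 (mod 1017504), giving 30733⁻¹ ≡ 227749.
x ≡ 30733⁻¹·207325 ≡ 227749·207325 ≡ 788305 (mod 1017504).

788305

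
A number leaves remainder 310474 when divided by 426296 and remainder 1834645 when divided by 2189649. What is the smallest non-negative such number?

Write x = 310474 + 426296·k. Then 426296·k ≡ 1834645 − 310474 ≡ 1524171 (mod 2189649).
Need 426296⁻¹ mod 2189649. Extended Euclid on (2189649, 426296):
2189649 = 5*426296 + 58169
426296 = 7*58169 + 19113
58169 = 3*19113 + 830
19113 = 23*830 + 23
830 = 36*23 + 2
23 = 11*2 + 1
2 = 2*1 + 0
Back-substitute:
1 = 23 − 11·2
1 = −11·830 + 397·23
1 = 397·19113 − 9142·830
1 = −9142·58169 + 27823·19113
1 = 27823·426296 − 203903·58169
1 = −203903·2189649 + 1047338·426296
426296⁻¹ ≡ 1047338 (mod 2189649), so k ≡ 1047338·1524171 ≡ 206679 (mod 2189649).
x = 310474 + 426296·206679 = 88106741458.

88106741458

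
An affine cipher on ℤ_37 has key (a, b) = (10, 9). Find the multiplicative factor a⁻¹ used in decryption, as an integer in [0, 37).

Apply the Euclidean algorithm to 37 and 10:
37 = 3×10 + 7
10 = 1×7 + 3
7 = 2×3 + 1
3 = 3×1 + 0
gcd = 1, so the inverse exists. Back-substitute:
1 = 7 − 2·3
1 = −2·10 + 3·7
1 = 3·37 − 11·10
So 10·(-11) ≡ 1 (mod 37), and -11 ≡ 26 (mod 37).

26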